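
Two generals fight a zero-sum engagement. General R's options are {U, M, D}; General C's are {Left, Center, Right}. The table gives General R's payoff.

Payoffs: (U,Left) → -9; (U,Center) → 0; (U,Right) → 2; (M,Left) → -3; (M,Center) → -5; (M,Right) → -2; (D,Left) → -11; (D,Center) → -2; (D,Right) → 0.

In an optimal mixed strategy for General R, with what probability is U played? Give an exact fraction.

Row minima: U → -9, M → -5, D → -11; maximin = -5.
Column maxima: Left → -3, Center → 0, Right → 2; minimax = -3.
-5 ≠ -3, so there is no saddle point; optimal play is mixed.
D is strictly dominated by U, so General R never plays it.
Right is strictly dominated by Left (it gives General R strictly more in every row), so General C never plays it.
On the remaining 2×2 (U, M vs Left, Center):
Let General R play U with probability p. Expected payoff against Left: (-9)p + (-3)(1−p) = −6p − 3; against Center: 0p + (-5)(1−p) = 5p − 5.
Setting these equal: −6p − 3 = 5p − 5 ⇒ −11p = -2 ⇒ p = 2/11, and the value is (-6)·(2/11) − 3 = -45/11.
For General C: with q = P(Left), equating U's and M's payoffs gives −9q = 2q − 5 ⇒ q = 5/11.

2/11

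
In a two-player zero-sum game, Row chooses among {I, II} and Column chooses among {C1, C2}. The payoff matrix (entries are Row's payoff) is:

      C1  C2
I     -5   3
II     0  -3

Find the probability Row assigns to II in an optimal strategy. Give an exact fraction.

8/11

Row minima: I → -5, II → -3; maximin = -3.
Column maxima: C1 → 0, C2 → 3; minimax = 0.
-3 ≠ 0, so there is no saddle point; optimal play is mixed.
Let Row play I with probability p. Expected payoff against C1: (-5)p + 0(1−p) = −5p; against C2: 3p + (-3)(1−p) = 6p − 3.
Setting these equal: −5p = 6p − 3 ⇒ −11p = -3 ⇒ p = 3/11, and the value is (-5)·(3/11) = -15/11.
For Column: with q = P(C1), equating I's and II's payoffs gives −8q + 3 = 3q − 3 ⇒ q = 6/11.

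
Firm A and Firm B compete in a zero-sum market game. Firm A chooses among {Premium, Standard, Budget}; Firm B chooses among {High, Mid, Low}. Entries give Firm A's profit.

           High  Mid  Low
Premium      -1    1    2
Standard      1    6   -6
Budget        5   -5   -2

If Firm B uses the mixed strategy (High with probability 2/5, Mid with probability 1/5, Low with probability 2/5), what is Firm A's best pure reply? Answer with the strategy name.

Expected payoff of Premium: (2/5)·(-1) + (1/5)·1 + (2/5)·2 = 3/5.
Expected payoff of Standard: (2/5)·1 + (1/5)·6 + (2/5)·(-6) = -4/5.
Expected payoff of Budget: (2/5)·5 + (1/5)·(-5) + (2/5)·(-2) = 1/5.
The largest is 3/5, so Firm A's best response is Premium.

Premium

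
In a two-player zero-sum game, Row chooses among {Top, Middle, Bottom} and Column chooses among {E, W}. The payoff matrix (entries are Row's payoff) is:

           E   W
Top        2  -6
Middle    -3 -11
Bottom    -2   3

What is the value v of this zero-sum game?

-6/13

Row minima: Top → -6, Middle → -11, Bottom → -2; maximin = -2.
Column maxima: E → 2, W → 3; minimax = 2.
-2 ≠ 2, so there is no saddle point; optimal play is mixed.
Middle is strictly dominated by Top, so Row never plays it.
On the remaining 2×2 (Top, Bottom vs E, W):
Let Row play Top with probability p. Expected payoff against E: 2p + (-2)(1−p) = 4p − 2; against W: (-6)p + 3(1−p) = −9p + 3.
Setting these equal: 4p − 2 = −9p + 3 ⇒ 13p = 5 ⇒ p = 5/13, and the value is (4)·(5/13) − 2 = -6/13.
For Column: with q = P(E), equating Top's and Bottom's payoffs gives 8q − 6 = −5q + 3 ⇒ q = 9/13.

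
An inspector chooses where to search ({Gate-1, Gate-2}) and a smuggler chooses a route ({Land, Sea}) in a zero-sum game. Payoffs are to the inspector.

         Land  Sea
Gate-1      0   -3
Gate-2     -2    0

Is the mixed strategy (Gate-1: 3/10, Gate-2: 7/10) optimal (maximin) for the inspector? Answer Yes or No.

Against Land this mix gives (3/10)·0 + (7/10)·(-2) = -7/5.
Against Sea this mix gives (3/10)·(-3) + (7/10)·0 = -9/10.
The smuggler will play Land, holding the inspector to -7/5. Shifting weight toward the row that does better against Land would raise this floor (the equalizing mix achieves -6/5 against both Land and Sea), so the proposed strategy is not optimal.

No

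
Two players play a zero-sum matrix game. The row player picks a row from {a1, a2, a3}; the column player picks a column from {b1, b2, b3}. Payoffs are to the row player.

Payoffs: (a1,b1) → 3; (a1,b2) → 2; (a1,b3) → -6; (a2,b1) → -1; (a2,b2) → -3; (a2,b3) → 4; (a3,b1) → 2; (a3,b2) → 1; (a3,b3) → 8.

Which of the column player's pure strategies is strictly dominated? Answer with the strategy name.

b1

b2 holds the row player's payoff strictly below b1 in every row: 2 < 3, -3 < -1, 1 < 2.
So b1 is strictly dominated for the column player.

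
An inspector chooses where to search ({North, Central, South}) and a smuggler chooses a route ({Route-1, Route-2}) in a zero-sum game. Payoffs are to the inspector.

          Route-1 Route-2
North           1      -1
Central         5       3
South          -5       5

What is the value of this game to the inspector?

Row minima: North → -1, Central → 3, South → -5; maximin = 3.
Column maxima: Route-1 → 5, Route-2 → 5; minimax = 5.
3 ≠ 5, so there is no saddle point; optimal play is mixed.
North is strictly dominated by Central, so the inspector never plays it.
On the remaining 2×2 (Central, South vs Route-1, Route-2):
Let the inspector play Central with probability p. Expected payoff against Route-1: 5p + (-5)(1−p) = 10p − 5; against Route-2: 3p + 5(1−p) = −2p + 5.
Setting these equal: 10p − 5 = −2p + 5 ⇒ 12p = 10 ⇒ p = 5/6, and the value is (10)·(5/6) − 5 = 10/3.
For the smuggler: with q = P(Route-1), equating Central's and South's payoffs gives 2q + 3 = −10q + 5 ⇒ q = 1/6.

10/3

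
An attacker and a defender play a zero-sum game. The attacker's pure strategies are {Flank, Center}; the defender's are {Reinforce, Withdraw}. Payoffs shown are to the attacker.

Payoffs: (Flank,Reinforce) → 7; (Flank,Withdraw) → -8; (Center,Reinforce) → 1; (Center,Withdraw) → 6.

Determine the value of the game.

Row minima: Flank → -8, Center → 1; maximin = 1.
Column maxima: Reinforce → 7, Withdraw → 6; minimax = 6.
1 ≠ 6, so there is no saddle point; optimal play is mixed.
Let the attacker play Flank with probability p. Expected payoff against Reinforce: 7p + 1(1−p) = 6p + 1; against Withdraw: (-8)p + 6(1−p) = −14p + 6.
Setting these equal: 6p + 1 = −14p + 6 ⇒ 20p = 5 ⇒ p = 1/4, and the value is (6)·(1/4) + 1 = 5/2.
For the defender: with q = P(Reinforce), equating Flank's and Center's payoffs gives 15q − 8 = −5q + 6 ⇒ q = 7/10.

5/2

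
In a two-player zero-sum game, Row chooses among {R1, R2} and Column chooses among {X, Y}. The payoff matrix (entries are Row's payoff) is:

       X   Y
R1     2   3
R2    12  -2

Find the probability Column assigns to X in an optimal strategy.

1/3

Row minima: R1 → 2, R2 → -2; maximin = 2.
Column maxima: X → 12, Y → 3; minimax = 3.
2 ≠ 3, so there is no saddle point; optimal play is mixed.
Let Row play R1 with probability p. Expected payoff against X: 2p + 12(1−p) = −10p + 12; against Y: 3p + (-2)(1−p) = 5p − 2.
Setting these equal: −10p + 12 = 5p − 2 ⇒ −15p = -14 ⇒ p = 14/15, and the value is (-10)·(14/15) + 12 = 8/3.
For Column: with q = P(X), equating R1's and R2's payoffs gives −q + 3 = 14q − 2 ⇒ q = 1/3.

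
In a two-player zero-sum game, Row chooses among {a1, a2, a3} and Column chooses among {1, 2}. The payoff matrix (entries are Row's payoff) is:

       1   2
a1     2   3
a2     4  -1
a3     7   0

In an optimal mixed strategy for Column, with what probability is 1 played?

3/8

Row minima: a1 → 2, a2 → -1, a3 → 0; maximin = 2.
Column maxima: 1 → 7, 2 → 3; minimax = 3.
2 ≠ 3, so there is no saddle point; optimal play is mixed.
a2 is strictly dominated by a3, so Row never plays it.
On the remaining 2×2 (a1, a3 vs 1, 2):
Let Row play a1 with probability p. Expected payoff against 1: 2p + 7(1−p) = −5p + 7; against 2: 3p + 0(1−p) = 3p.
Setting these equal: −5p + 7 = 3p ⇒ −8p = -7 ⇒ p = 7/8, and the value is (-5)·(7/8) + 7 = 21/8.
For Column: with q = P(1), equating a1's and a3's payoffs gives −q + 3 = 7q ⇒ q = 3/8.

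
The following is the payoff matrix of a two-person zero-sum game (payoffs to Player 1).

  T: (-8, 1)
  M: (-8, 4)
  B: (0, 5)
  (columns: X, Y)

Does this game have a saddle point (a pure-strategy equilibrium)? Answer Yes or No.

Yes

Row minima: T → -8, M → -8, B → 0; maximin = 0.
Column maxima: X → 0, Y → 5; minimax = 0.
maximin = minimax = 0, so a saddle point exists.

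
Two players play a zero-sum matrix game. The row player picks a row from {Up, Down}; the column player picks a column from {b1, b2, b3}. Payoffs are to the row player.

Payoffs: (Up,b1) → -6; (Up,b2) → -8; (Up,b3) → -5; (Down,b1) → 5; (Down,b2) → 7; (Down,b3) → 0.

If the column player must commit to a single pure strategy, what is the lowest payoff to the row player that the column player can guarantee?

Column maxima: b1 → 5, b2 → 7, b3 → 0.
The smallest of these is 0.

0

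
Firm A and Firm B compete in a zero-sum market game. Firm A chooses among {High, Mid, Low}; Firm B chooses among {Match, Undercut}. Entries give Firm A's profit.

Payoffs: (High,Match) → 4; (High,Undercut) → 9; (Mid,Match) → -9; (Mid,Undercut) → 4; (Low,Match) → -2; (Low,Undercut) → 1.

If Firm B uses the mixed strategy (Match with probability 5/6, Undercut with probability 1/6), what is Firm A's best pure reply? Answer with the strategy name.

High

Expected payoff of High: (5/6)·4 + (1/6)·9 = 29/6.
Expected payoff of Mid: (5/6)·(-9) + (1/6)·4 = -41/6.
Expected payoff of Low: (5/6)·(-2) + (1/6)·1 = -3/2.
The largest is 29/6, so Firm A's best response is High.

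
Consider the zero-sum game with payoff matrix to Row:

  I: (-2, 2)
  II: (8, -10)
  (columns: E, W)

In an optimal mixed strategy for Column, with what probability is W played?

5/11

Row minima: I → -2, II → -10; maximin = -2.
Column maxima: E → 8, W → 2; minimax = 2.
-2 ≠ 2, so there is no saddle point; optimal play is mixed.
Let Row play I with probability p. Expected payoff against E: (-2)p + 8(1−p) = −10p + 8; against W: 2p + (-10)(1−p) = 12p − 10.
Setting these equal: −10p + 8 = 12p − 10 ⇒ −22p = -18 ⇒ p = 9/11, and the value is (-10)·(9/11) + 8 = -2/11.
For Column: with q = P(E), equating I's and II's payoffs gives −4q + 2 = 18q − 10 ⇒ q = 6/11.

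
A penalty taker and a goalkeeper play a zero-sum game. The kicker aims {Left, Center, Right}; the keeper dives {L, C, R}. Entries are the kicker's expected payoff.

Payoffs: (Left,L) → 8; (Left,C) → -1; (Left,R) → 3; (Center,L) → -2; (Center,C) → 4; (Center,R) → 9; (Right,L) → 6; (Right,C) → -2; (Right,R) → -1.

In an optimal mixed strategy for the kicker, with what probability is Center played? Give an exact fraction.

3/5

Row minima: Left → -1, Center → -2, Right → -2; maximin = -1.
Column maxima: L → 8, C → 4, R → 9; minimax = 4.
-1 ≠ 4, so there is no saddle point; optimal play is mixed.
Right is strictly dominated by Left, so the kicker never plays it.
R is strictly dominated by C (it gives the kicker strictly more in every row), so the keeper never plays it.
On the remaining 2×2 (Left, Center vs L, C):
Let the kicker play Left with probability p. Expected payoff against L: 8p + (-2)(1−p) = 10p − 2; against C: (-1)p + 4(1−p) = −5p + 4.
Setting these equal: 10p − 2 = −5p + 4 ⇒ 15p = 6 ⇒ p = 2/5, and the value is (10)·(2/5) − 2 = 2.
For the keeper: with q = P(L), equating Left's and Center's payoffs gives 9q − 1 = −6q + 4 ⇒ q = 1/3.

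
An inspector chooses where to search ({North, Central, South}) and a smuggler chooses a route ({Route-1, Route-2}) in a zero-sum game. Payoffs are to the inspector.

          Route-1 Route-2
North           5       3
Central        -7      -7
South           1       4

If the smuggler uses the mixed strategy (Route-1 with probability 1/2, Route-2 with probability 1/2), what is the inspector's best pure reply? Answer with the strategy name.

North

Expected payoff of North: (1/2)·5 + (1/2)·3 = 4.
Expected payoff of Central: (1/2)·(-7) + (1/2)·(-7) = -7.
Expected payoff of South: (1/2)·1 + (1/2)·4 = 5/2.
The largest is 4, so the inspector's best response is North.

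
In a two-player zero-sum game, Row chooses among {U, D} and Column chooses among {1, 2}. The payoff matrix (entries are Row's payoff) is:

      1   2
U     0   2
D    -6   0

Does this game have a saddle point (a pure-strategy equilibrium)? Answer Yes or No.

Row minima: U → 0, D → -6; maximin = 0.
Column maxima: 1 → 0, 2 → 2; minimax = 0.
maximin = minimax = 0, so a saddle point exists.

Yes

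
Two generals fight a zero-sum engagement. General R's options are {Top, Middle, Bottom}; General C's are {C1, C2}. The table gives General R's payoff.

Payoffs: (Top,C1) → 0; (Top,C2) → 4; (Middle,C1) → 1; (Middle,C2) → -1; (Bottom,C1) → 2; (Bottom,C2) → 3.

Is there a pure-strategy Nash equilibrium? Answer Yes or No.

Row minima: Top → 0, Middle → -1, Bottom → 2; maximin = 2.
Column maxima: C1 → 2, C2 → 4; minimax = 2.
maximin = minimax = 2, so a saddle point exists.

Yes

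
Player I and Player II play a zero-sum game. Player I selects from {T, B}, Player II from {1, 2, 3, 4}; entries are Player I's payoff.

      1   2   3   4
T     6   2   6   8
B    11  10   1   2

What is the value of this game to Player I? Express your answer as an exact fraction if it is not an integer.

58/13

Row minima: T → 2, B → 1; maximin = 2.
Column maxima: 1 → 11, 2 → 10, 3 → 6, 4 → 8; minimax = 6.
2 ≠ 6, so there is no saddle point; optimal play is mixed.
1 is strictly dominated by 2 (it gives Player I strictly more in every row), so Player II never plays it.
4 is strictly dominated by 3 (it gives Player I strictly more in every row), so Player II never plays it.
On the remaining 2×2 (T, B vs 2, 3):
Let Player I play T with probability p. Expected payoff against 2: 2p + 10(1−p) = −8p + 10; against 3: 6p + 1(1−p) = 5p + 1.
Setting these equal: −8p + 10 = 5p + 1 ⇒ −13p = -9 ⇒ p = 9/13, and the value is (-8)·(9/13) + 10 = 58/13.
For Player II: with q = P(2), equating T's and B's payoffs gives −4q + 6 = 9q + 1 ⇒ q = 5/13.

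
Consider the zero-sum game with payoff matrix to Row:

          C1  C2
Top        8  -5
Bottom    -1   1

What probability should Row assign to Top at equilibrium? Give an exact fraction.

2/15

Row minima: Top → -5, Bottom → -1; maximin = -1.
Column maxima: C1 → 8, C2 → 1; minimax = 1.
-1 ≠ 1, so there is no saddle point; optimal play is mixed.
Let Row play Top with probability p. Expected payoff against C1: 8p + (-1)(1−p) = 9p − 1; against C2: (-5)p + 1(1−p) = −6p + 1.
Setting these equal: 9p − 1 = −6p + 1 ⇒ 15p = 2 ⇒ p = 2/15, and the value is (9)·(2/15) − 1 = 1/5.
For Column: with q = P(C1), equating Top's and Bottom's payoffs gives 13q − 5 = −2q + 1 ⇒ q = 2/5.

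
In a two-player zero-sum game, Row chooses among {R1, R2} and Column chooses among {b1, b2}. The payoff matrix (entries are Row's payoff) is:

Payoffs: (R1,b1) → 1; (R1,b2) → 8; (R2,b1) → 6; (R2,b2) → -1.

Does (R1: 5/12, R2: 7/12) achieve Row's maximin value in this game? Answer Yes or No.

No

Against b1 this mix gives (5/12)·1 + (7/12)·6 = 47/12.
Against b2 this mix gives (5/12)·8 + (7/12)·(-1) = 11/4.
Column will play b2, holding Row to 11/4. Shifting weight toward the row that does better against b2 would raise this floor (the equalizing mix achieves 7/2 against both b2 and b1), so the proposed strategy is not optimal.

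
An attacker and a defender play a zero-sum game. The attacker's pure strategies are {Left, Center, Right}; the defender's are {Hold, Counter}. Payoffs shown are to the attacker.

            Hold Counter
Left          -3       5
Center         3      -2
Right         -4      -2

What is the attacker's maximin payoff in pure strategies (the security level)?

Row minima: Left → -3, Center → -2, Right → -4.
The best of these is -2.

-2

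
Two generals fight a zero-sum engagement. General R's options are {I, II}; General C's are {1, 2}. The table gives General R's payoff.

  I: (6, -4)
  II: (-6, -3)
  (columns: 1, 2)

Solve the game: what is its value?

-42/13

Row minima: I → -4, II → -6; maximin = -4.
Column maxima: 1 → 6, 2 → -3; minimax = -3.
-4 ≠ -3, so there is no saddle point; optimal play is mixed.
Let General R play I with probability p. Expected payoff against 1: 6p + (-6)(1−p) = 12p − 6; against 2: (-4)p + (-3)(1−p) = −p − 3.
Setting these equal: 12p − 6 = −p − 3 ⇒ 13p = 3 ⇒ p = 3/13, and the value is (12)·(3/13) − 6 = -42/13.
For General C: with q = P(1), equating I's and II's payoffs gives 10q − 4 = −3q − 3 ⇒ q = 1/13.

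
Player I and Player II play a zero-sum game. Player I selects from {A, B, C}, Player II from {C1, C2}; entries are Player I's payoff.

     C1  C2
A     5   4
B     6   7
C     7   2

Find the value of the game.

Row minima: A → 4, B → 6, C → 2; maximin = 6.
Column maxima: C1 → 7, C2 → 7; minimax = 7.
6 ≠ 7, so there is no saddle point; optimal play is mixed.
A is strictly dominated by B, so Player I never plays it.
On the remaining 2×2 (B, C vs C1, C2):
Let Player I play B with probability p. Expected payoff against C1: 6p + 7(1−p) = −p + 7; against C2: 7p + 2(1−p) = 5p + 2.
Setting these equal: −p + 7 = 5p + 2 ⇒ −6p = -5 ⇒ p = 5/6, and the value is (-1)·(5/6) + 7 = 37/6.
For Player II: with q = P(C1), equating B's and C's payoffs gives −q + 7 = 5q + 2 ⇒ q = 5/6.

37/6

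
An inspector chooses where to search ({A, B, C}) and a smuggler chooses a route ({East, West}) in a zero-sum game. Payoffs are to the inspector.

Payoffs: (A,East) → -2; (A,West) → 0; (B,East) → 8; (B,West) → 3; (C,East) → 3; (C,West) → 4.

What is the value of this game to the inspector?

23/6

Row minima: A → -2, B → 3, C → 3; maximin = 3.
Column maxima: East → 8, West → 4; minimax = 4.
3 ≠ 4, so there is no saddle point; optimal play is mixed.
A is strictly dominated by B, so the inspector never plays it.
On the remaining 2×2 (B, C vs East, West):
Let the inspector play B with probability p. Expected payoff against East: 8p + 3(1−p) = 5p + 3; against West: 3p + 4(1−p) = −p + 4.
Setting these equal: 5p + 3 = −p + 4 ⇒ 6p = 1 ⇒ p = 1/6, and the value is (5)·(1/6) + 3 = 23/6.
For the smuggler: with q = P(East), equating B's and C's payoffs gives 5q + 3 = −q + 4 ⇒ q = 1/6.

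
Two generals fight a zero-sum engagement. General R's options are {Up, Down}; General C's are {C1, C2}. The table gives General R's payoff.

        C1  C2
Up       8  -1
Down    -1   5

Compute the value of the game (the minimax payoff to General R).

Row minima: Up → -1, Down → -1; maximin = -1.
Column maxima: C1 → 8, C2 → 5; minimax = 5.
-1 ≠ 5, so there is no saddle point; optimal play is mixed.
Let General R play Up with probability p. Expected payoff against C1: 8p + (-1)(1−p) = 9p − 1; against C2: (-1)p + 5(1−p) = −6p + 5.
Setting these equal: 9p − 1 = −6p + 5 ⇒ 15p = 6 ⇒ p = 2/5, and the value is (9)·(2/5) − 1 = 13/5.
For General C: with q = P(C1), equating Up's and Down's payoffs gives 9q − 1 = −6q + 5 ⇒ q = 2/5.

13/5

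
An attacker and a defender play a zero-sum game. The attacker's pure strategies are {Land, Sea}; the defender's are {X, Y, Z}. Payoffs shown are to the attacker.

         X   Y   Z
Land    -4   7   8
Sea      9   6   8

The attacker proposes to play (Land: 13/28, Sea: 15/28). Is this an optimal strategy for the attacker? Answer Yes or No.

No

Against X this mix gives (13/28)·(-4) + (15/28)·9 = 83/28.
Against Y this mix gives (13/28)·7 + (15/28)·6 = 181/28.
Against Z this mix gives (13/28)·8 + (15/28)·8 = 8.
The defender will play X, holding the attacker to 83/28. Shifting weight toward the row that does better against X would raise this floor (the equalizing mix achieves 87/14 against both X and Y), so the proposed strategy is not optimal.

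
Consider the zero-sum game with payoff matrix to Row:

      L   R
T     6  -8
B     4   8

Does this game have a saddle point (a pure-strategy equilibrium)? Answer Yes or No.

Row minima: T → -8, B → 4; maximin = 4.
Column maxima: L → 6, R → 8; minimax = 6.
4 ≠ 6, so no pure-strategy equilibrium exists.

No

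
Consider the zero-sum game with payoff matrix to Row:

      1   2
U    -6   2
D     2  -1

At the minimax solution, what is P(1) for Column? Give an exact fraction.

3/11

Row minima: U → -6, D → -1; maximin = -1.
Column maxima: 1 → 2, 2 → 2; minimax = 2.
-1 ≠ 2, so there is no saddle point; optimal play is mixed.
Let Row play U with probability p. Expected payoff against 1: (-6)p + 2(1−p) = −8p + 2; against 2: 2p + (-1)(1−p) = 3p − 1.
Setting these equal: −8p + 2 = 3p − 1 ⇒ −11p = -3 ⇒ p = 3/11, and the value is (-8)·(3/11) + 2 = -2/11.
For Column: with q = P(1), equating U's and D's payoffs gives −8q + 2 = 3q − 1 ⇒ q = 3/11.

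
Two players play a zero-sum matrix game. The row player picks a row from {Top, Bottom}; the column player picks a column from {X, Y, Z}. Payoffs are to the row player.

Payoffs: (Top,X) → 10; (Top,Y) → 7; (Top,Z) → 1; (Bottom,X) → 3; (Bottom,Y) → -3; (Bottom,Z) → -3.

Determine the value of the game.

1

Row minima: Top → 1, Bottom → -3; maximin = 1.
Column maxima: X → 10, Y → 7, Z → 1; minimax = 1.
Since maximin = minimax = 1, there is a saddle point and the value is 1.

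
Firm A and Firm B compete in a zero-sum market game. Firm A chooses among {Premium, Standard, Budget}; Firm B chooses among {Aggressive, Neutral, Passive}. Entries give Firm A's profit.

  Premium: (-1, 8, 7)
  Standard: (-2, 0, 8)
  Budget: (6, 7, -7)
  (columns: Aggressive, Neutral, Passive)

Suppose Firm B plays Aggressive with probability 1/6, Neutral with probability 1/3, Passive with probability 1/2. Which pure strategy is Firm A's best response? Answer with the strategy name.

Expected payoff of Premium: (1/6)·(-1) + (1/3)·8 + (1/2)·7 = 6.
Expected payoff of Standard: (1/6)·(-2) + (1/3)·0 + (1/2)·8 = 11/3.
Expected payoff of Budget: (1/6)·6 + (1/3)·7 + (1/2)·(-7) = -1/6.
The largest is 6, so Firm A's best response is Premium.

Premium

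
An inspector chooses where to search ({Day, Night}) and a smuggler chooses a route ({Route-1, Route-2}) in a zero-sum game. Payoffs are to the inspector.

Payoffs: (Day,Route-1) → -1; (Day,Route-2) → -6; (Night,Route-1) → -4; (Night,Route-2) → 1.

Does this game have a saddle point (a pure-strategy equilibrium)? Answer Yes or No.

Row minima: Day → -6, Night → -4; maximin = -4.
Column maxima: Route-1 → -1, Route-2 → 1; minimax = -1.
-4 ≠ -1, so no pure-strategy equilibrium exists.

No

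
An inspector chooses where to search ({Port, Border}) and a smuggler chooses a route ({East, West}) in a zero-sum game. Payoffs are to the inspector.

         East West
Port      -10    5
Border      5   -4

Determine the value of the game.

Row minima: Port → -10, Border → -4; maximin = -4.
Column maxima: East → 5, West → 5; minimax = 5.
-4 ≠ 5, so there is no saddle point; optimal play is mixed.
Let the inspector play Port with probability p. Expected payoff against East: (-10)p + 5(1−p) = −15p + 5; against West: 5p + (-4)(1−p) = 9p − 4.
Setting these equal: −15p + 5 = 9p − 4 ⇒ −24p = -9 ⇒ p = 3/8, and the value is (-15)·(3/8) + 5 = -5/8.
For the smuggler: with q = P(East), equating Port's and Border's payoffs gives −15q + 5 = 9q − 4 ⇒ q = 3/8.

-5/8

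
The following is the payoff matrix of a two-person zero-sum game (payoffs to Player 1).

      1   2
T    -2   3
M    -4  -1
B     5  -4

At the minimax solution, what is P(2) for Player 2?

1/2

Row minima: T → -2, M → -4, B → -4; maximin = -2.
Column maxima: 1 → 5, 2 → 3; minimax = 3.
-2 ≠ 3, so there is no saddle point; optimal play is mixed.
M is strictly dominated by T, so Player 1 never plays it.
On the remaining 2×2 (T, B vs 1, 2):
Let Player 1 play T with probability p. Expected payoff against 1: (-2)p + 5(1−p) = −7p + 5; against 2: 3p + (-4)(1−p) = 7p − 4.
Setting these equal: −7p + 5 = 7p − 4 ⇒ −14p = -9 ⇒ p = 9/14, and the value is (-7)·(9/14) + 5 = 1/2.
For Player 2: with q = P(1), equating T's and B's payoffs gives −5q + 3 = 9q − 4 ⇒ q = 1/2.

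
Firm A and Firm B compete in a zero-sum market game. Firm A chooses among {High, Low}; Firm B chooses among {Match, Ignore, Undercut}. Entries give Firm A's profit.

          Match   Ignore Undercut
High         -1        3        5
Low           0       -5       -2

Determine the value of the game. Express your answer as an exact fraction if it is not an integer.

-5/9

Row minima: High → -1, Low → -5; maximin = -1.
Column maxima: Match → 0, Ignore → 3, Undercut → 5; minimax = 0.
-1 ≠ 0, so there is no saddle point; optimal play is mixed.
Undercut is strictly dominated by Ignore (it gives Firm A strictly more in every row), so Firm B never plays it.
On the remaining 2×2 (High, Low vs Match, Ignore):
Let Firm A play High with probability p. Expected payoff against Match: (-1)p + 0(1−p) = −p; against Ignore: 3p + (-5)(1−p) = 8p − 5.
Setting these equal: −p = 8p − 5 ⇒ −9p = -5 ⇒ p = 5/9, and the value is (-1)·(5/9) = -5/9.
For Firm B: with q = P(Match), equating High's and Low's payoffs gives −4q + 3 = 5q − 5 ⇒ q = 8/9.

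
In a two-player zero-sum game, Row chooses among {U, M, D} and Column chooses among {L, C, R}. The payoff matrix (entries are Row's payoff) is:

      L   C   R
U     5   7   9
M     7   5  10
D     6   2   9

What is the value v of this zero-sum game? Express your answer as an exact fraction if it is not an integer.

Row minima: U → 5, M → 5, D → 2; maximin = 5.
Column maxima: L → 7, C → 7, R → 10; minimax = 7.
5 ≠ 7, so there is no saddle point; optimal play is mixed.
D is strictly dominated by M, so Row never plays it.
R is strictly dominated by L (it gives Row strictly more in every row), so Column never plays it.
On the remaining 2×2 (U, M vs L, C):
Let Row play U with probability p. Expected payoff against L: 5p + 7(1−p) = −2p + 7; against C: 7p + 5(1−p) = 2p + 5.
Setting these equal: −2p + 7 = 2p + 5 ⇒ −4p = -2 ⇒ p = 1/2, and the value is (-2)·(1/2) + 7 = 6.
For Column: with q = P(L), equating U's and M's payoffs gives −2q + 7 = 2q + 5 ⇒ q = 1/2.

6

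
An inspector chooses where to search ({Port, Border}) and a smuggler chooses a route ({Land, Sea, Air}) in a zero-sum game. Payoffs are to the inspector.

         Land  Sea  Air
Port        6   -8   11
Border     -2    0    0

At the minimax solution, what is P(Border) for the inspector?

Row minima: Port → -8, Border → -2; maximin = -2.
Column maxima: Land → 6, Sea → 0, Air → 11; minimax = 0.
-2 ≠ 0, so there is no saddle point; optimal play is mixed.
Air is strictly dominated by Land (it gives the inspector strictly more in every row), so the smuggler never plays it.
On the remaining 2×2 (Port, Border vs Land, Sea):
Let the inspector play Port with probability p. Expected payoff against Land: 6p + (-2)(1−p) = 8p − 2; against Sea: (-8)p + 0(1−p) = −8p.
Setting these equal: 8p − 2 = −8p ⇒ 16p = 2 ⇒ p = 1/8, and the value is (8)·(1/8) − 2 = -1.
For the smuggler: with q = P(Land), equating Port's and Border's payoffs gives 14q − 8 = −2q ⇒ q = 1/2.

7/8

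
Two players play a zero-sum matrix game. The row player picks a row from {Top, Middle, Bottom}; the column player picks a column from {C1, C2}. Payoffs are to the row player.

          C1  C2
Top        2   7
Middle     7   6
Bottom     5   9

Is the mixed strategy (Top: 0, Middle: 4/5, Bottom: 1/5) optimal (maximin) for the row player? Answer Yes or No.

Yes

Against C1 this mix gives (4/5)·7 + (1/5)·5 = 33/5.
Against C2 this mix gives (4/5)·6 + (1/5)·9 = 33/5.
All of the column player's active replies (C1, C2) yield 33/5, and no column does worse for the row player. The mix makes the column player indifferent and guarantees 33/5, so it is optimal.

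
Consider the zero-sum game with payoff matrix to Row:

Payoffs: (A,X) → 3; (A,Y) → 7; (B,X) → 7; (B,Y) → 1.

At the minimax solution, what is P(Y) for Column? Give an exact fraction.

2/5

Row minima: A → 3, B → 1; maximin = 3.
Column maxima: X → 7, Y → 7; minimax = 7.
3 ≠ 7, so there is no saddle point; optimal play is mixed.
Let Row play A with probability p. Expected payoff against X: 3p + 7(1−p) = −4p + 7; against Y: 7p + 1(1−p) = 6p + 1.
Setting these equal: −4p + 7 = 6p + 1 ⇒ −10p = -6 ⇒ p = 3/5, and the value is (-4)·(3/5) + 7 = 23/5.
For Column: with q = P(X), equating A's and B's payoffs gives −4q + 7 = 6q + 1 ⇒ q = 3/5.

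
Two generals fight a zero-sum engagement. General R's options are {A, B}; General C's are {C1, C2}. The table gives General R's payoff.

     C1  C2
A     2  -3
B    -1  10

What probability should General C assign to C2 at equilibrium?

3/16

Row minima: A → -3, B → -1; maximin = -1.
Column maxima: C1 → 2, C2 → 10; minimax = 2.
-1 ≠ 2, so there is no saddle point; optimal play is mixed.
Let General R play A with probability p. Expected payoff against C1: 2p + (-1)(1−p) = 3p − 1; against C2: (-3)p + 10(1−p) = −13p + 10.
Setting these equal: 3p − 1 = −13p + 10 ⇒ 16p = 11 ⇒ p = 11/16, and the value is (3)·(11/16) − 1 = 17/16.
For General C: with q = P(C1), equating A's and B's payoffs gives 5q − 3 = −11q + 10 ⇒ q = 13/16.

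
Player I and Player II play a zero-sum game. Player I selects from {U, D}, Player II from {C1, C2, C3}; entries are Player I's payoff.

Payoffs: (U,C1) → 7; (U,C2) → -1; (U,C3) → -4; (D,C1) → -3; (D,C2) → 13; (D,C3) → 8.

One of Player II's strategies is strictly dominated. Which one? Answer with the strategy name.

C3 holds Player I's payoff strictly below C2 in every row: -4 < -1, 8 < 13.
So C2 is strictly dominated for Player II.

C2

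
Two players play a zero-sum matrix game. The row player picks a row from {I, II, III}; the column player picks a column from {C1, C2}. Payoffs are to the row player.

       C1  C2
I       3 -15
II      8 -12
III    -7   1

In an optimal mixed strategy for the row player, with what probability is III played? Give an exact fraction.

5/7

Row minima: I → -15, II → -12, III → -7; maximin = -7.
Column maxima: C1 → 8, C2 → 1; minimax = 1.
-7 ≠ 1, so there is no saddle point; optimal play is mixed.
I is strictly dominated by II, so the row player never plays it.
On the remaining 2×2 (II, III vs C1, C2):
Let the row player play II with probability p. Expected payoff against C1: 8p + (-7)(1−p) = 15p − 7; against C2: (-12)p + 1(1−p) = −13p + 1.
Setting these equal: 15p − 7 = −13p + 1 ⇒ 28p = 8 ⇒ p = 2/7, and the value is (15)·(2/7) − 7 = -19/7.
For the column player: with q = P(C1), equating II's and III's payoffs gives 20q − 12 = −8q + 1 ⇒ q = 13/28.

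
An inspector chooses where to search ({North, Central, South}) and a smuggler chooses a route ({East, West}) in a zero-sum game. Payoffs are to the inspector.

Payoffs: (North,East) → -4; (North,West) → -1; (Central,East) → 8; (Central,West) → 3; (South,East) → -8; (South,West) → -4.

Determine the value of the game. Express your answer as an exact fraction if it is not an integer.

Row minima: North → -4, Central → 3, South → -8; maximin = 3.
Column maxima: East → 8, West → 3; minimax = 3.
Since maximin = minimax = 3, there is a saddle point and the value is 3.

3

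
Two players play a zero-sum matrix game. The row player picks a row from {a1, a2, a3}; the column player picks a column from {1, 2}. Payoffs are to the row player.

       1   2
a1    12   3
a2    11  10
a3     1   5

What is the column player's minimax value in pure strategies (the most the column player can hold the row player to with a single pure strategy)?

10

Column maxima: 1 → 12, 2 → 10.
The smallest of these is 10.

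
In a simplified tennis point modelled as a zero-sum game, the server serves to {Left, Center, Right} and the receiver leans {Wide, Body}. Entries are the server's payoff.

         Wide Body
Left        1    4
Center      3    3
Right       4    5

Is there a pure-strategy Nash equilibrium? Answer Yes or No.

Row minima: Left → 1, Center → 3, Right → 4; maximin = 4.
Column maxima: Wide → 4, Body → 5; minimax = 4.
maximin = minimax = 4, so a saddle point exists.

Yes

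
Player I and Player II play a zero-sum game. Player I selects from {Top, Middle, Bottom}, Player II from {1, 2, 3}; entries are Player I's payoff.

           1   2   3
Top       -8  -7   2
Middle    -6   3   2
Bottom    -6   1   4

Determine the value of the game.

Row minima: Top → -8, Middle → -6, Bottom → -6; maximin = -6.
Column maxima: 1 → -6, 2 → 3, 3 → 4; minimax = -6.
Since maximin = minimax = -6, there is a saddle point and the value is -6.

-6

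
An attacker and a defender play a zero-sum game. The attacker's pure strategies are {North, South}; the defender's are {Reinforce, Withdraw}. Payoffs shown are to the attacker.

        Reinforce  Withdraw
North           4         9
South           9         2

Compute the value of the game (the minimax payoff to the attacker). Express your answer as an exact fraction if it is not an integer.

Row minima: North → 4, South → 2; maximin = 4.
Column maxima: Reinforce → 9, Withdraw → 9; minimax = 9.
4 ≠ 9, so there is no saddle point; optimal play is mixed.
Let the attacker play North with probability p. Expected payoff against Reinforce: 4p + 9(1−p) = −5p + 9; against Withdraw: 9p + 2(1−p) = 7p + 2.
Setting these equal: −5p + 9 = 7p + 2 ⇒ −12p = -7 ⇒ p = 7/12, and the value is (-5)·(7/12) + 9 = 73/12.
For the defender: with q = P(Reinforce), equating North's and South's payoffs gives −5q + 9 = 7q + 2 ⇒ q = 7/12.

73/12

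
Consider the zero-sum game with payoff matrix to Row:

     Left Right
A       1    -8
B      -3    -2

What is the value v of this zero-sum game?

Row minima: A → -8, B → -3; maximin = -3.
Column maxima: Left → 1, Right → -2; minimax = -2.
-3 ≠ -2, so there is no saddle point; optimal play is mixed.
Let Row play A with probability p. Expected payoff against Left: 1p + (-3)(1−p) = 4p − 3; against Right: (-8)p + (-2)(1−p) = −6p − 2.
Setting these equal: 4p − 3 = −6p − 2 ⇒ 10p = 1 ⇒ p = 1/10, and the value is (4)·(1/10) − 3 = -13/5.
For Column: with q = P(Left), equating A's and B's payoffs gives 9q − 8 = −q − 2 ⇒ q = 3/5.

-13/5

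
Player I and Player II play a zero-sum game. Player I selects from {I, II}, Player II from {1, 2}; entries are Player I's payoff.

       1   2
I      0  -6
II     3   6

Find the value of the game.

3

Row minima: I → -6, II → 3; maximin = 3.
Column maxima: 1 → 3, 2 → 6; minimax = 3.
Since maximin = minimax = 3, there is a saddle point and the value is 3.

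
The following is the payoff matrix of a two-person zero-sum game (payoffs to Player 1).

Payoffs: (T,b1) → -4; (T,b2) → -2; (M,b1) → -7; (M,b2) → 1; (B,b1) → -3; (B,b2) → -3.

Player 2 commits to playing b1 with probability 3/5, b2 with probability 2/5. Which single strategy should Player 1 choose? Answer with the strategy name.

Expected payoff of T: (3/5)·(-4) + (2/5)·(-2) = -16/5.
Expected payoff of M: (3/5)·(-7) + (2/5)·1 = -19/5.
Expected payoff of B: (3/5)·(-3) + (2/5)·(-3) = -3.
The largest is -3, so Player 1's best response is B.

B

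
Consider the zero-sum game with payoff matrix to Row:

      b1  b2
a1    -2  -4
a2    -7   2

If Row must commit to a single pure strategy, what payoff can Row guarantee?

Row minima: a1 → -4, a2 → -7.
The best of these is -4.

-4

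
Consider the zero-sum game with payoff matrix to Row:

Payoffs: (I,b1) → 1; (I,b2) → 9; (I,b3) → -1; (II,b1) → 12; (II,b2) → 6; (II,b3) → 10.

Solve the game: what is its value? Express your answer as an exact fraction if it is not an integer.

Row minima: I → -1, II → 6; maximin = 6.
Column maxima: b1 → 12, b2 → 9, b3 → 10; minimax = 9.
6 ≠ 9, so there is no saddle point; optimal play is mixed.
b1 is strictly dominated by b3 (it gives Row strictly more in every row), so Column never plays it.
On the remaining 2×2 (I, II vs b2, b3):
Let Row play I with probability p. Expected payoff against b2: 9p + 6(1−p) = 3p + 6; against b3: (-1)p + 10(1−p) = −11p + 10.
Setting these equal: 3p + 6 = −11p + 10 ⇒ 14p = 4 ⇒ p = 2/7, and the value is (3)·(2/7) + 6 = 48/7.
For Column: with q = P(b2), equating I's and II's payoffs gives 10q − 1 = −4q + 10 ⇒ q = 11/14.

48/7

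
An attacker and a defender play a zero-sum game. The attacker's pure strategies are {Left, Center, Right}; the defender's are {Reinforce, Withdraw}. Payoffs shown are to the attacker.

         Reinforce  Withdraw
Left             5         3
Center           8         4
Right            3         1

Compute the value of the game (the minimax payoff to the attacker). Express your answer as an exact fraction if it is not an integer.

4

Row minima: Left → 3, Center → 4, Right → 1; maximin = 4.
Column maxima: Reinforce → 8, Withdraw → 4; minimax = 4.
Since maximin = minimax = 4, there is a saddle point and the value is 4.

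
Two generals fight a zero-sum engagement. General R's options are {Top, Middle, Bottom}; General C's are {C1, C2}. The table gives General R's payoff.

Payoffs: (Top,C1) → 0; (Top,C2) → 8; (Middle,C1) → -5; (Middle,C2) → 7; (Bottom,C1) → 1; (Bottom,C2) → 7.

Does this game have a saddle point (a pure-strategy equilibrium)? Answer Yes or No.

Yes

Row minima: Top → 0, Middle → -5, Bottom → 1; maximin = 1.
Column maxima: C1 → 1, C2 → 8; minimax = 1.
maximin = minimax = 1, so a saddle point exists.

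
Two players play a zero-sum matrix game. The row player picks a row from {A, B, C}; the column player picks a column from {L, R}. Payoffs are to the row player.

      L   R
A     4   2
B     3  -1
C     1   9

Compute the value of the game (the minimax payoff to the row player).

17/5

Row minima: A → 2, B → -1, C → 1; maximin = 2.
Column maxima: L → 4, R → 9; minimax = 4.
2 ≠ 4, so there is no saddle point; optimal play is mixed.
B is strictly dominated by A, so the row player never plays it.
On the remaining 2×2 (A, C vs L, R):
Let the row player play A with probability p. Expected payoff against L: 4p + 1(1−p) = 3p + 1; against R: 2p + 9(1−p) = −7p + 9.
Setting these equal: 3p + 1 = −7p + 9 ⇒ 10p = 8 ⇒ p = 4/5, and the value is (3)·(4/5) + 1 = 17/5.
For the column player: with q = P(L), equating A's and C's payoffs gives 2q + 2 = −8q + 9 ⇒ q = 7/10.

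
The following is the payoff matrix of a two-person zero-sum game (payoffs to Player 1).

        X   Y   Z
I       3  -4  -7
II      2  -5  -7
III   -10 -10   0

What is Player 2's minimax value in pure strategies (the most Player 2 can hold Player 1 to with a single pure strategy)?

-4

Column maxima: X → 3, Y → -4, Z → 0.
The smallest of these is -4.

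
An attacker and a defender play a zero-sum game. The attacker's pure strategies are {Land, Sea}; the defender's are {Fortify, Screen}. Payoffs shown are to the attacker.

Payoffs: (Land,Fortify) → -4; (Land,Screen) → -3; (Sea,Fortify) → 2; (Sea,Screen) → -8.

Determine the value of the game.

Row minima: Land → -4, Sea → -8; maximin = -4.
Column maxima: Fortify → 2, Screen → -3; minimax = -3.
-4 ≠ -3, so there is no saddle point; optimal play is mixed.
Let the attacker play Land with probability p. Expected payoff against Fortify: (-4)p + 2(1−p) = −6p + 2; against Screen: (-3)p + (-8)(1−p) = 5p − 8.
Setting these equal: −6p + 2 = 5p − 8 ⇒ −11p = -10 ⇒ p = 10/11, and the value is (-6)·(10/11) + 2 = -38/11.
For the defender: with q = P(Fortify), equating Land's and Sea's payoffs gives −q − 3 = 10q − 8 ⇒ q = 5/11.

-38/11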